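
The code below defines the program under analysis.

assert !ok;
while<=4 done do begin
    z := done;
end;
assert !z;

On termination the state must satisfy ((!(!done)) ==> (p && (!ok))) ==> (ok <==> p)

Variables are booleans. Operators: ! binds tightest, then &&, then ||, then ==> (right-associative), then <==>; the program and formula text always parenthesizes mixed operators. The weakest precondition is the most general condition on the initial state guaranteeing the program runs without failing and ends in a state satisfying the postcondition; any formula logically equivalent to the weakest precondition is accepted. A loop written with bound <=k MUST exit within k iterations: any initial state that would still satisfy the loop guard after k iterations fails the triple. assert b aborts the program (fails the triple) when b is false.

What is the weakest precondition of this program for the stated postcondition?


Working backward. After the program, the postcondition ((!(!done)) ==> (p && (!ok))) ==> (ok <==> p) must hold; in canonical form it is (done ==> (p && (!ok))) ==> (ok <==> p).
Before assert !z: (!z) && ((done ==> (p && (!ok))) ==> (ok <==> p))
Before the loop (bound <=4), unroll the exhaustion recursion (WP_0 = exit-now case; WP_j = one more guarded iteration, up to j = 4):
  WP_0: (!done) && (!z) && ((done ==> (p && (!ok))) ==> (ok <==> p))
  WP_1: (done ==> ((!done) && ((done ==> (p && (!ok))) ==> (ok <==> p)))) && ((!done) ==> ((!z) && ((done ==> (p && (!ok))) ==> (ok <==> p))))
  WP_2: (done ==> ((done ==> ((!done) && ((done ==> (p && (!ok))) ==> (ok <==> p)))) && ((!done) ==> ((!done) && ((done ==> (p && (!ok))) ==> (ok <==> p)))))) && ((!done) ==> ((!z) && ((done ==> (p && (!ok))) ==> (ok <==> p))))
  WP_3: (done ==> ((done ==> ((done ==> ((!done) && ((done ==> (p && (!ok))) ==> (ok <==> p)))) && ((!done) ==> ((!done) && ((done ==> (p && (!ok))) ==> (ok <==> p)))))) && ((!done) ==> ((!done) && ((done ==> (p && (!ok))) ==> (ok <==> p)))))) && ((!done) ==> ((!z) && ((done ==> (p && (!ok))) ==> (ok <==> p))))
  WP_4: (done ==> ((done ==> ((done ==> ((done ==> ((!done) && ((done ==> (p && (!ok))) ==> (ok <==> p)))) && ((!done) ==> ((!done) && ((done ==> (p && (!ok))) ==> (ok <==> p)))))) && ((!done) ==> ((!done) && ((done ==> (p && (!ok))) ==> (ok <==> p)))))) && ((!done) ==> ((!done) && ((done ==> (p && (!ok))) ==> (ok <==> p)))))) && ((!done) ==> ((!z) && ((done ==> (p && (!ok))) ==> (ok <==> p))))
So before the loop: (done ==> ((done ==> ((done ==> ((done ==> ((!done) && ((done ==> (p && (!ok))) ==> (ok <==> p)))) && ((!done) ==> ((!done) && ((done ==> (p && (!ok))) ==> (ok <==> p)))))) && ((!done) ==> ((!done) && ((done ==> (p && (!ok))) ==> (ok <==> p)))))) && ((!done) ==> ((!done) && ((done ==> (p && (!ok))) ==> (ok <==> p)))))) && ((!done) ==> ((!z) && ((done ==> (p && (!ok))) ==> (ok <==> p))))
Before assert !ok: (!ok) && (done ==> ((done ==> ((done ==> ((done ==> ((!done) && ((done ==> (p && (!ok))) ==> (ok <==> p)))) && ((!done) ==> ((!done) && ((done ==> (p && (!ok))) ==> (ok <==> p)))))) && ((!done) ==> ((!done) && ((done ==> (p && (!ok))) ==> (ok <==> p)))))) && ((!done) ==> ((!done) && ((done ==> (p && (!ok))) ==> (ok <==> p)))))) && ((!done) ==> ((!z) && ((done ==> (p && (!ok))) ==> (ok <==> p))))
Answer: WP = (!ok) && (done ==> ((done ==> ((done ==> ((done ==> ((!done) && ((done ==> (p && (!ok))) ==> (ok <==> p)))) && ((!done) ==> ((!done) && ((done ==> (p && (!ok))) ==> (ok <==> p)))))) && ((!done) ==> ((!done) && ((done ==> (p && (!ok))) ==> (ok <==> p)))))) && ((!done) ==> ((!done) && ((done ==> (p && (!ok))) ==> (ok <==> p)))))) && ((!done) ==> ((!z) && ((done ==> (p && (!ok))) ==> (ok <==> p))))


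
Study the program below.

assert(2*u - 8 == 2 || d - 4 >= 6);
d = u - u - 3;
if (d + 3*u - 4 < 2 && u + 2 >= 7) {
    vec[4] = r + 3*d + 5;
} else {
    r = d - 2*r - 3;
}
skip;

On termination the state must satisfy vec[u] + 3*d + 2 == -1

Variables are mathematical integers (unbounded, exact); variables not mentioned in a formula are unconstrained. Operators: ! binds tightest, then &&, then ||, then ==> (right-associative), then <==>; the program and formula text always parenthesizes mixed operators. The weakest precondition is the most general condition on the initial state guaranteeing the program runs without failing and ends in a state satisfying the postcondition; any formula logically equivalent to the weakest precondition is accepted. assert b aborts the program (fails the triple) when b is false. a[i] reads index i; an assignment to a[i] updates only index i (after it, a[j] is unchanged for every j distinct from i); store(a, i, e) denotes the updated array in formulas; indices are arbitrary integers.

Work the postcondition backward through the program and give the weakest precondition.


Working backward. After the program, the postcondition vec[u] + 3*d + 2 == -1 must hold; in canonical form it is vec[u] + 3*d == -3.
Before skip: vec[u] + 3*d == -3
Then branch requires store(vec, 4, 3*d + r + 5)[u] + 3*d == -3; else branch requires vec[u] + 3*d == -3.
Before the if: ((d + 3*u < 6 && u >= 5) ==> store(vec, 4, 3*d + r + 5)[u] + 3*d == -3) && ((!(d + 3*u < 6 && u >= 5)) ==> vec[u] + 3*d == -3)
Before d := u - u - 3: ((3*u < 9 && u >= 5) ==> store(vec, 4, r - 4)[u] == 6) && ((!(3*u < 9 && u >= 5)) ==> vec[u] == 6)
Before assert 2*u - 8 == 2 || d - 4 >= 6: (2*u == 10 || d >= 10) && ((3*u < 9 && u >= 5) ==> store(vec, 4, r - 4)[u] == 6) && ((!(3*u < 9 && u >= 5)) ==> vec[u] == 6)
Answer: WP = (2*u == 10 || d >= 10) && ((3*u < 9 && u >= 5) ==> store(vec, 4, r - 4)[u] == 6) && ((!(3*u < 9 && u >= 5)) ==> vec[u] == 6)


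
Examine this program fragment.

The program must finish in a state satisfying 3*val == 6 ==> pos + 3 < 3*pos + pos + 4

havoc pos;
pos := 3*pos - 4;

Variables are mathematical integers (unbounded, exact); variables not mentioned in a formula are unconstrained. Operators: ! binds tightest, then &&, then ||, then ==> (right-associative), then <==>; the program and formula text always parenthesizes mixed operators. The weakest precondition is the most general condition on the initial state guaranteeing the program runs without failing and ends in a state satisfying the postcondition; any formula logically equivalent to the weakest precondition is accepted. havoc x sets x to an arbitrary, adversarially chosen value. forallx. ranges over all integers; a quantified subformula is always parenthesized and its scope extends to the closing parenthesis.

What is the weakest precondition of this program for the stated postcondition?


Working backward. After the program, the postcondition 3*val == 6 ==> pos + 3 < 3*pos + pos + 4 must hold; in canonical form it is 3*val == 6 ==> 3*pos > -1.
Before pos := 3*pos - 4: 3*val == 6 ==> 9*pos > 11
Before havoc pos: forall pos_1. (3*val == 6 ==> 9*pos_1 > 11)
Answer: WP = forall pos_1. (3*val == 6 ==> 9*pos_1 > 11)


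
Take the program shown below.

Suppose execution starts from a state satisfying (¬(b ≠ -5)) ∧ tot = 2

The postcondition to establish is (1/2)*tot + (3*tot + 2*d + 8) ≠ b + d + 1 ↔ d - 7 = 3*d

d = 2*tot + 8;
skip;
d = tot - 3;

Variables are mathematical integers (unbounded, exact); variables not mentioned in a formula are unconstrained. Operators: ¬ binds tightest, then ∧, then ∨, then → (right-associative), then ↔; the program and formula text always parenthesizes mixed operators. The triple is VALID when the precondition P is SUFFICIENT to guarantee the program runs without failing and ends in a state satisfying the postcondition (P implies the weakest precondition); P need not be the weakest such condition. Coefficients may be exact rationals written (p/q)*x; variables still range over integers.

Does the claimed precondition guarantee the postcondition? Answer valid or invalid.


Working backward. After the program, the postcondition (1/2)*tot + (3*tot + 2*d + 8) ≠ b + d + 1 ↔ d - 7 = 3*d must hold; in canonical form it is d + (7/2)*tot ≠ b - 7 ↔ 2*d = -7.
Before d := tot - 3: (9/2)*tot ≠ b - 4 ↔ 2*tot = -1
Before skip: (9/2)*tot ≠ b - 4 ↔ 2*tot = -1
Before d := 2*tot + 8: (9/2)*tot ≠ b - 4 ↔ 2*tot = -1
The weakest precondition is (9/2)*tot ≠ b - 4 ↔ 2*tot = -1.
Check whether (¬(b ≠ -5)) ∧ tot = 2 implies it.
Countermodel: at the initial state b = -5, tot = 2, the precondition holds but the weakest precondition fails.
Answer: invalid


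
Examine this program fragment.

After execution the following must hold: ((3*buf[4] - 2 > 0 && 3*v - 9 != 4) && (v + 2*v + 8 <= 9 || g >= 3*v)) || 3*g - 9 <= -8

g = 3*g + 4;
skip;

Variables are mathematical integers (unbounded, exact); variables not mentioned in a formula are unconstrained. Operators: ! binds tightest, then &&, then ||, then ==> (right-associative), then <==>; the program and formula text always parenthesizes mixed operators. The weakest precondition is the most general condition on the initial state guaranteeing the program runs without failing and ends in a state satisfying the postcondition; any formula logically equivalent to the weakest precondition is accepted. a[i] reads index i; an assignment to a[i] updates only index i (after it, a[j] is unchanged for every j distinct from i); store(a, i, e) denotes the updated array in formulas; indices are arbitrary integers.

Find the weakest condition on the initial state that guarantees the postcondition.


Working backward. After the program, the postcondition ((3*buf[4] - 2 > 0 && 3*v - 9 != 4) && (v + 2*v + 8 <= 9 || g >= 3*v)) || 3*g - 9 <= -8 must hold; in canonical form it is (3*buf[4] > 2 && 3*v != 13 && (3*v <= 1 || g >= 3*v)) || 3*g <= 1.
Before skip: (3*buf[4] > 2 && 3*v != 13 && (3*v <= 1 || g >= 3*v)) || 3*g <= 1
Before g := 3*g + 4: (3*buf[4] > 2 && 3*v != 13 && (3*v <= 1 || 3*g >= 3*v - 4)) || 9*g <= -11
Answer: WP = (3*buf[4] > 2 && 3*v != 13 && (3*v <= 1 || 3*g >= 3*v - 4)) || 9*g <= -11


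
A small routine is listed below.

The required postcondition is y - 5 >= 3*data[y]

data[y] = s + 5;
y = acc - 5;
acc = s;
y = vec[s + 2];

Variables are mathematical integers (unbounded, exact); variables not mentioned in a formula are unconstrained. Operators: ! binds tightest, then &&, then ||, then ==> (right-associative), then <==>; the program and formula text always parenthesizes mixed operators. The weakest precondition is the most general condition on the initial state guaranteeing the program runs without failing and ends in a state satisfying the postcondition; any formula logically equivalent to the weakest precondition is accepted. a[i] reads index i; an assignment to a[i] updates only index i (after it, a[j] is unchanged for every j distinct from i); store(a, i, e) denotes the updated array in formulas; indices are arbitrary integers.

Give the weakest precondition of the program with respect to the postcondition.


Working backward. After the program, the postcondition y - 5 >= 3*data[y] must hold; in canonical form it is y >= 3*data[y] + 5.
Before y := vec[s + 2]: vec[s + 2] >= 3*data[vec[s + 2]] + 5
Before acc := s: vec[s + 2] >= 3*data[vec[s + 2]] + 5
Before y := acc - 5: vec[s + 2] >= 3*data[vec[s + 2]] + 5
Before data[y] := s + 5: vec[s + 2] >= 3*store(data, y, s + 5)[vec[s + 2]] + 5
Answer: WP = vec[s + 2] >= 3*store(data, y, s + 5)[vec[s + 2]] + 5


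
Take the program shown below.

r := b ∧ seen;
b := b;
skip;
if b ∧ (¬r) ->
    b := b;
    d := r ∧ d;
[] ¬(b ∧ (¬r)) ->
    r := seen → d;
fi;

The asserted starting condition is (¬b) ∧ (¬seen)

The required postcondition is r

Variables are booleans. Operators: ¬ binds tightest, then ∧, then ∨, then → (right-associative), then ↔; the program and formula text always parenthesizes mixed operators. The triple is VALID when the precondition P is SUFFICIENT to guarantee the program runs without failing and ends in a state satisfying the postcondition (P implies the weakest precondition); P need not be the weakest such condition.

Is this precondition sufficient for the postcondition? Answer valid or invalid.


Working backward. After the program, r must hold.
Then branch requires r; else branch requires seen → d.
Before the if: ((b ∧ (¬r)) → r) ∧ ((¬(b ∧ (¬r))) → (seen → d))
Before skip: ((b ∧ (¬r)) → r) ∧ ((¬(b ∧ (¬r))) → (seen → d))
Before b := b: ((b ∧ (¬r)) → r) ∧ ((¬(b ∧ (¬r))) → (seen → d))
Before r := b ∧ seen: ((b ∧ (¬(b ∧ seen))) → (b ∧ seen)) ∧ ((¬(b ∧ (¬(b ∧ seen)))) → (seen → d))
The weakest precondition is ((b ∧ (¬(b ∧ seen))) → (b ∧ seen)) ∧ ((¬(b ∧ (¬(b ∧ seen)))) → (seen → d)).
Check whether (¬b) ∧ (¬seen) implies it.
Every state satisfying the precondition satisfies the weakest precondition: the implication holds.
Answer: valid


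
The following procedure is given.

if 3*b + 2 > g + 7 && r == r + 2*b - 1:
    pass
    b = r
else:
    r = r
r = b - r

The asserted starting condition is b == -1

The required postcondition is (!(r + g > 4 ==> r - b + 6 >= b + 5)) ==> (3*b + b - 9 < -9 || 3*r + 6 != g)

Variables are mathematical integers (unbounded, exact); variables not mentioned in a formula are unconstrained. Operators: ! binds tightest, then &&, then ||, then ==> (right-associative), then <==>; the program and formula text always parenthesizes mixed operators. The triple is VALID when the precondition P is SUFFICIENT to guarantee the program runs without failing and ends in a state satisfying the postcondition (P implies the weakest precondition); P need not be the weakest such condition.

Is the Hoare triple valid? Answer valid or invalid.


Working backward. After the program, the postcondition (!(r + g > 4 ==> r - b + 6 >= b + 5)) ==> (3*b + b - 9 < -9 || 3*r + 6 != g) must hold; in canonical form it is (!(g + r > 4 ==> r >= 2*b - 1)) ==> (4*b < 0 || 3*r != g - 6).
Before r := b - r: (!(b + g > r + 4 ==> b + r <= 1)) ==> (4*b < 0 || 3*b != g + 3*r - 6)
Then branch requires (!(g > 4 ==> 2*r <= 1)) ==> (4*r < 0 || g != 6); else branch requires (!(b + g > r + 4 ==> b + r <= 1)) ==> (4*b < 0 || 3*b != g + 3*r - 6).
Before the if: ((3*b > g + 5 && 2*b == 1) ==> ((!(g > 4 ==> 2*r <= 1)) ==> (4*r < 0 || g != 6))) && ((!(3*b > g + 5 && 2*b == 1)) ==> ((!(b + g > r + 4 ==> b + r <= 1)) ==> (4*b < 0 || 3*b != g + 3*r - 6)))
The weakest precondition is ((3*b > g + 5 && 2*b == 1) ==> ((!(g > 4 ==> 2*r <= 1)) ==> (4*r < 0 || g != 6))) && ((!(3*b > g + 5 && 2*b == 1)) ==> ((!(b + g > r + 4 ==> b + r <= 1)) ==> (4*b < 0 || 3*b != g + 3*r - 6))).
Check whether b == -1 implies it.
Every state satisfying the precondition satisfies the weakest precondition: the implication holds.
Answer: valid


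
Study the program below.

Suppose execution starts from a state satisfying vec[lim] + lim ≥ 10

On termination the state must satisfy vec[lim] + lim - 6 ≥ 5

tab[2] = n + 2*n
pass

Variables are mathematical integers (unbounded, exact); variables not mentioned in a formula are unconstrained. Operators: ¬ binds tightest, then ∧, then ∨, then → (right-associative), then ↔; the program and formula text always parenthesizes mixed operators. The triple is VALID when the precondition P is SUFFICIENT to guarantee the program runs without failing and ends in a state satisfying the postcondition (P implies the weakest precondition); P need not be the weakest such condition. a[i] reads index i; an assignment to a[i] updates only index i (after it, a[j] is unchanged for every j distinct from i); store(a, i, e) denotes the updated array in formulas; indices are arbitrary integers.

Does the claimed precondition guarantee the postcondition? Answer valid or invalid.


Working backward. After the program, the postcondition vec[lim] + lim - 6 ≥ 5 must hold; in canonical form it is vec[lim] + lim ≥ 11.
Before skip: vec[lim] + lim ≥ 11
Before tab[2] := n + 2*n: vec[lim] + lim ≥ 11
The weakest precondition is vec[lim] + lim ≥ 11.
Check whether vec[lim] + lim ≥ 10 implies it.
Countermodel: at the initial state lim = 0, vec = {[0] = 10, elsewhere 10}, the precondition holds but the weakest precondition fails.
Answer: invalid


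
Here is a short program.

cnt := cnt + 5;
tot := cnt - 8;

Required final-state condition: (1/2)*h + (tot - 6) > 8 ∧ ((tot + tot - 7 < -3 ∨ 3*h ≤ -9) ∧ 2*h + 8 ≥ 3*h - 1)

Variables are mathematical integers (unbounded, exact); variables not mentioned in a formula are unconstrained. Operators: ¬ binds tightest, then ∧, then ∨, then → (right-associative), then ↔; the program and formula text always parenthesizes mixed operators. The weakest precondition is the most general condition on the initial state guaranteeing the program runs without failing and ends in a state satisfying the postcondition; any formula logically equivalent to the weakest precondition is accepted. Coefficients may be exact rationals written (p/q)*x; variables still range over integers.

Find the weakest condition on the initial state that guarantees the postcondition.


Working backward. After the program, the postcondition (1/2)*h + (tot - 6) > 8 ∧ ((tot + tot - 7 < -3 ∨ 3*h ≤ -9) ∧ 2*h + 8 ≥ 3*h - 1) must hold; in canonical form it is (1/2)*h + tot > 14 ∧ (2*tot < 4 ∨ 3*h ≤ -9) ∧ h ≤ 9.
Before tot := cnt - 8: cnt + (1/2)*h > 22 ∧ (2*cnt < 20 ∨ 3*h ≤ -9) ∧ h ≤ 9
Before cnt := cnt + 5: cnt + (1/2)*h > 17 ∧ (2*cnt < 10 ∨ 3*h ≤ -9) ∧ h ≤ 9
Answer: WP = cnt + (1/2)*h > 17 ∧ (2*cnt < 10 ∨ 3*h ≤ -9) ∧ h ≤ 9


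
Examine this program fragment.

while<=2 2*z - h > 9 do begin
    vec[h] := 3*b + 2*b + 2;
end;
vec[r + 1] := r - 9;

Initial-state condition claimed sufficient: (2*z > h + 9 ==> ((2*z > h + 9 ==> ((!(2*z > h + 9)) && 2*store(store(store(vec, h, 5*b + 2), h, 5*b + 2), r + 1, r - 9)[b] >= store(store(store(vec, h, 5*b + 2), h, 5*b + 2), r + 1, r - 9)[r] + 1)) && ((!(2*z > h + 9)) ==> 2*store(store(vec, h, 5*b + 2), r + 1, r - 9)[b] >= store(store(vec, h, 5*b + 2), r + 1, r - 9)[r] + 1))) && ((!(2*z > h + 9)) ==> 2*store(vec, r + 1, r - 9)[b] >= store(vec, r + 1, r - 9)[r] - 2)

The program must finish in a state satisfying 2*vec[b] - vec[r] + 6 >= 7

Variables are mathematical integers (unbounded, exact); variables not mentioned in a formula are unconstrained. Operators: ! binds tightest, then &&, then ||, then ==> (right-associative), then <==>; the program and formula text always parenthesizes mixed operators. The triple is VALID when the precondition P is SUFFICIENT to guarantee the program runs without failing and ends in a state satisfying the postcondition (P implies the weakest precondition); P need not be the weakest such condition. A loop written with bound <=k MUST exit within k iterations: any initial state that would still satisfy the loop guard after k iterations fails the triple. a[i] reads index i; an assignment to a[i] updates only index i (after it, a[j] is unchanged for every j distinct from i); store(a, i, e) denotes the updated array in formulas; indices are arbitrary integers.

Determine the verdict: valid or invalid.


Working backward. After the program, the postcondition 2*vec[b] - vec[r] + 6 >= 7 must hold; in canonical form it is 2*vec[b] >= vec[r] + 1.
Before vec[r + 1] := r - 9: 2*store(vec, r + 1, r - 9)[b] >= store(vec, r + 1, r - 9)[r] + 1
Before the loop (bound <=2), unroll the exhaustion recursion (WP_0 = exit-now case; WP_j = one more guarded iteration, up to j = 2):
  WP_0: (!(2*z > h + 9)) && 2*store(vec, r + 1, r - 9)[b] >= store(vec, r + 1, r - 9)[r] + 1
  WP_1: (2*z > h + 9 ==> ((!(2*z > h + 9)) && 2*store(store(vec, h, 5*b + 2), r + 1, r - 9)[b] >= store(store(vec, h, 5*b + 2), r + 1, r - 9)[r] + 1)) && ((!(2*z > h + 9)) ==> 2*store(vec, r + 1, r - 9)[b] >= store(vec, r + 1, r - 9)[r] + 1)
  WP_2: (2*z > h + 9 ==> ((2*z > h + 9 ==> ((!(2*z > h + 9)) && 2*store(store(store(vec, h, 5*b + 2), h, 5*b + 2), r + 1, r - 9)[b] >= store(store(store(vec, h, 5*b + 2), h, 5*b + 2), r + 1, r - 9)[r] + 1)) && ((!(2*z > h + 9)) ==> 2*store(store(vec, h, 5*b + 2), r + 1, r - 9)[b] >= store(store(vec, h, 5*b + 2), r + 1, r - 9)[r] + 1))) && ((!(2*z > h + 9)) ==> 2*store(vec, r + 1, r - 9)[b] >= store(vec, r + 1, r - 9)[r] + 1)
So before the loop: (2*z > h + 9 ==> ((2*z > h + 9 ==> ((!(2*z > h + 9)) && 2*store(store(store(vec, h, 5*b + 2), h, 5*b + 2), r + 1, r - 9)[b] >= store(store(store(vec, h, 5*b + 2), h, 5*b + 2), r + 1, r - 9)[r] + 1)) && ((!(2*z > h + 9)) ==> 2*store(store(vec, h, 5*b + 2), r + 1, r - 9)[b] >= store(store(vec, h, 5*b + 2), r + 1, r - 9)[r] + 1))) && ((!(2*z > h + 9)) ==> 2*store(vec, r + 1, r - 9)[b] >= store(vec, r + 1, r - 9)[r] + 1)
The weakest precondition is (2*z > h + 9 ==> ((2*z > h + 9 ==> ((!(2*z > h + 9)) && 2*store(store(store(vec, h, 5*b + 2), h, 5*b + 2), r + 1, r - 9)[b] >= store(store(store(vec, h, 5*b + 2), h, 5*b + 2), r + 1, r - 9)[r] + 1)) && ((!(2*z > h + 9)) ==> 2*store(store(vec, h, 5*b + 2), r + 1, r - 9)[b] >= store(store(vec, h, 5*b + 2), r + 1, r - 9)[r] + 1))) && ((!(2*z > h + 9)) ==> 2*store(vec, r + 1, r - 9)[b] >= store(vec, r + 1, r - 9)[r] + 1).
Check whether (2*z > h + 9 ==> ((2*z > h + 9 ==> ((!(2*z > h + 9)) && 2*store(store(store(vec, h, 5*b + 2), h, 5*b + 2), r + 1, r - 9)[b] >= store(store(store(vec, h, 5*b + 2), h, 5*b + 2), r + 1, r - 9)[r] + 1)) && ((!(2*z > h + 9)) ==> 2*store(store(vec, h, 5*b + 2), r + 1, r - 9)[b] >= store(store(vec, h, 5*b + 2), r + 1, r - 9)[r] + 1))) && ((!(2*z > h + 9)) ==> 2*store(vec, r + 1, r - 9)[b] >= store(vec, r + 1, r - 9)[r] - 2) implies it.
Countermodel: at the initial state b = 10, h = -9, r = 9, vec = {[-9] = 3, [9] = 2, [10] = 3, elsewhere 3}, z = 0, the precondition holds but the weakest precondition fails.
Answer: invalid


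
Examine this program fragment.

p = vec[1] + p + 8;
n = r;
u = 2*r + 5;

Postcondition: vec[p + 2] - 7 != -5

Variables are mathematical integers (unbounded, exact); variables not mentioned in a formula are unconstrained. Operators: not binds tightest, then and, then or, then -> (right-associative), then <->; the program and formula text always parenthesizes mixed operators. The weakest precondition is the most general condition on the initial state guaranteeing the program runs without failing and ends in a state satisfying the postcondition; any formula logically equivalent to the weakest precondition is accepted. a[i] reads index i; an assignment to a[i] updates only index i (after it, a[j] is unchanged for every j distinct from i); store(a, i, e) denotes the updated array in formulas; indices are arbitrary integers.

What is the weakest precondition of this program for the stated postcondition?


Working backward. After the program, the postcondition vec[p + 2] - 7 != -5 must hold; in canonical form it is vec[p + 2] != 2.
Before u := 2*r + 5: vec[p + 2] != 2
Before n := r: vec[p + 2] != 2
Before p := vec[1] + p + 8: vec[vec[1] + p + 10] != 2
Answer: WP = vec[vec[1] + p + 10] != 2


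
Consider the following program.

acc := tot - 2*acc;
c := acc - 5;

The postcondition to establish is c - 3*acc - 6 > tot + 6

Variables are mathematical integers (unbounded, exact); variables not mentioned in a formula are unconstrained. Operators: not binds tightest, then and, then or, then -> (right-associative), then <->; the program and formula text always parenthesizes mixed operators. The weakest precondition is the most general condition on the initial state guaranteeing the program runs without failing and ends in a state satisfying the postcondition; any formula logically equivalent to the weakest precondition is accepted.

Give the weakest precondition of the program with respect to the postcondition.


Working backward. After the program, the postcondition c - 3*acc - 6 > tot + 6 must hold; in canonical form it is c > 3*acc + tot + 12.
Before c := acc - 5: 2*acc + tot < -17
Before acc := tot - 2*acc: 3*tot < 4*acc - 17
Answer: WP = 3*tot < 4*acc - 17


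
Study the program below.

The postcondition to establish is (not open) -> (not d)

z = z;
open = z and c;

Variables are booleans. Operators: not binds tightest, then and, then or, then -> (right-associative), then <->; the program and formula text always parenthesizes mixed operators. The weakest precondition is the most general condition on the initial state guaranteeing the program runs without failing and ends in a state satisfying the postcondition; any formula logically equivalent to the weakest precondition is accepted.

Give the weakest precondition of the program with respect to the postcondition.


Working backward. After the program, (not open) -> (not d) must hold.
Before open := z and c: (not (z and c)) -> (not d)
Before z := z: (not (z and c)) -> (not d)
Answer: WP = (not (z and c)) -> (not d)


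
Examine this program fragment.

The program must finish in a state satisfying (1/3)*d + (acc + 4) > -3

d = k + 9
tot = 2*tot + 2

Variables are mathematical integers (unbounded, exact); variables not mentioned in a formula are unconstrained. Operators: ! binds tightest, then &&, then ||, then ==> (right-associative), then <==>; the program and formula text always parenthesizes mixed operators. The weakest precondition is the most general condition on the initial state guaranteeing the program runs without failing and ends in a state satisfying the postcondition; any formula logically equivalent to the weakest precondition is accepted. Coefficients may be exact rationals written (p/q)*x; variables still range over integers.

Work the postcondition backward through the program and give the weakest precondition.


Working backward. After the program, the postcondition (1/3)*d + (acc + 4) > -3 must hold; in canonical form it is acc + (1/3)*d > -7.
Before tot := 2*tot + 2: acc + (1/3)*d > -7
Before d := k + 9: acc + (1/3)*k > -10
Answer: WP = acc + (1/3)*k > -10


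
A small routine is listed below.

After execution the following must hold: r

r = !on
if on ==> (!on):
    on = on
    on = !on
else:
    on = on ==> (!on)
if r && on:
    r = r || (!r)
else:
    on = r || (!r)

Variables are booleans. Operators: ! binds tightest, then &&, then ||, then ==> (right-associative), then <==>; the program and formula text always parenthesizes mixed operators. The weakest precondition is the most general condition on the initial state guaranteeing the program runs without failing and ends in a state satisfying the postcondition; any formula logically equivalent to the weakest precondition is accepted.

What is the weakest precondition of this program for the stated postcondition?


Working backward. After the program, r must hold.
Then branch requires true; else branch requires r.
Before the if: (!(r && on)) ==> r
Then branch requires (!(r && (!on))) ==> r; else branch requires (!(r && (on ==> (!on)))) ==> r.
Before the if: ((on ==> (!on)) ==> ((!(r && (!on))) ==> r)) && ((!(on ==> (!on))) ==> ((!(r && (on ==> (!on)))) ==> r))
Before r := !on: (!(on ==> (!on))) ==> ((!((!on) && (on ==> (!on)))) ==> (!on))
Answer: WP = (!(on ==> (!on))) ==> ((!((!on) && (on ==> (!on)))) ==> (!on))


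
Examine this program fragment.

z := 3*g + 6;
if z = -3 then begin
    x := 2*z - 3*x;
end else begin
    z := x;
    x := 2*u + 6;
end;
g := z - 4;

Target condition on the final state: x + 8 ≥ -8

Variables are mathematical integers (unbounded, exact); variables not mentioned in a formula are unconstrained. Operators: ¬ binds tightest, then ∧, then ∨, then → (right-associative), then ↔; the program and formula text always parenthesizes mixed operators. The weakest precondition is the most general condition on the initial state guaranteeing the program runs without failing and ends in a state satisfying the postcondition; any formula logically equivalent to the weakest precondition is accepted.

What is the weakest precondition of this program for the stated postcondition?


Working backward. After the program, the postcondition x + 8 ≥ -8 must hold; in canonical form it is x ≥ -16.
Before g := z - 4: x ≥ -16
Then branch requires 2*z ≥ 3*x - 16; else branch requires 2*u ≥ -22.
Before the if: (z = -3 → 2*z ≥ 3*x - 16) ∧ ((¬(z = -3)) → 2*u ≥ -22)
Before z := 3*g + 6: (3*g = -9 → 6*g ≥ 3*x - 28) ∧ ((¬(3*g = -9)) → 2*u ≥ -22)
Answer: WP = (3*g = -9 → 6*g ≥ 3*x - 28) ∧ ((¬(3*g = -9)) → 2*u ≥ -22)


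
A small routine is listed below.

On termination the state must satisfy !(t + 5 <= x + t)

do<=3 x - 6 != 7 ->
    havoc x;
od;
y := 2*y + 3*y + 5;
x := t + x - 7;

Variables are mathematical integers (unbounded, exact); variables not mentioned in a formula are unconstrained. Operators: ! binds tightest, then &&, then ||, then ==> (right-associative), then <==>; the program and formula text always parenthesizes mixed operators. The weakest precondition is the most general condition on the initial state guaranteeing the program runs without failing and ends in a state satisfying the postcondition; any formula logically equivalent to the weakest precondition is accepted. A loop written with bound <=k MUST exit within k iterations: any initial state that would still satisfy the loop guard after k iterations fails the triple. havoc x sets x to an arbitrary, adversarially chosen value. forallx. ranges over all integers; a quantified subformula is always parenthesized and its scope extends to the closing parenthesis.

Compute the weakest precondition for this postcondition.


Working backward. After the program, the postcondition !(t + 5 <= x + t) must hold; in canonical form it is !(x >= 5).
Before x := t + x - 7: !(t + x >= 12)
Before y := 2*y + 3*y + 5: !(t + x >= 12)
Before the loop (bound <=3), unroll the exhaustion recursion (WP_0 = exit-now case; WP_j = one more guarded iteration, up to j = 3):
  WP_0: (!(x != 13)) && (!(t + x >= 12))
  WP_1: (x != 13 ==> (forall x_1. ((!(x_1 != 13)) && (!(t + x_1 >= 12))))) && ((!(x != 13)) ==> (!(t + x >= 12)))
  WP_2: (x != 13 ==> (forall x_2. ((x_2 != 13 ==> (forall x_1. ((!(x_1 != 13)) && (!(t + x_1 >= 12))))) && ((!(x_2 != 13)) ==> (!(t + x_2 >= 12)))))) && ((!(x != 13)) ==> (!(t + x >= 12)))
  WP_3: (x != 13 ==> (forall x_3. ((x_3 != 13 ==> (forall x_2. ((x_2 != 13 ==> (forall x_1. ((!(x_1 != 13)) && (!(t + x_1 >= 12))))) && ((!(x_2 != 13)) ==> (!(t + x_2 >= 12)))))) && ((!(x_3 != 13)) ==> (!(t + x_3 >= 12)))))) && ((!(x != 13)) ==> (!(t + x >= 12)))
So before the loop: (x != 13 ==> (forall x_3. ((x_3 != 13 ==> (forall x_2. ((x_2 != 13 ==> (forall x_1. ((!(x_1 != 13)) && (!(t + x_1 >= 12))))) && ((!(x_2 != 13)) ==> (!(t + x_2 >= 12)))))) && ((!(x_3 != 13)) ==> (!(t + x_3 >= 12)))))) && ((!(x != 13)) ==> (!(t + x >= 12)))
Answer: WP = (x != 13 ==> (forall x_3. ((x_3 != 13 ==> (forall x_2. ((x_2 != 13 ==> (forall x_1. ((!(x_1 != 13)) && (!(t + x_1 >= 12))))) && ((!(x_2 != 13)) ==> (!(t + x_2 >= 12)))))) && ((!(x_3 != 13)) ==> (!(t + x_3 >= 12)))))) && ((!(x != 13)) ==> (!(t + x >= 12)))


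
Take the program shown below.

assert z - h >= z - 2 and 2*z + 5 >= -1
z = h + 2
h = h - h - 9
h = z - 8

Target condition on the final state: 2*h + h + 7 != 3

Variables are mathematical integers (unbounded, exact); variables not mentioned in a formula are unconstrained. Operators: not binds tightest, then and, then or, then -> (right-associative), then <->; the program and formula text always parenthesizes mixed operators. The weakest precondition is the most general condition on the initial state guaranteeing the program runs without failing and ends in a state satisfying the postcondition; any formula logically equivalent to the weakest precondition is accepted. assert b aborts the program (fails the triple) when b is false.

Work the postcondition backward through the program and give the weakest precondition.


Working backward. After the program, the postcondition 2*h + h + 7 != 3 must hold; in canonical form it is 3*h != -4.
Before h := z - 8: 3*z != 20
Before h := h - h - 9: 3*z != 20
Before z := h + 2: 3*h != 14
Before assert z - h >= z - 2 and 2*z + 5 >= -1: h <= 2 and 2*z >= -6 and 3*h != 14
Answer: WP = h <= 2 and 2*z >= -6 and 3*h != 14


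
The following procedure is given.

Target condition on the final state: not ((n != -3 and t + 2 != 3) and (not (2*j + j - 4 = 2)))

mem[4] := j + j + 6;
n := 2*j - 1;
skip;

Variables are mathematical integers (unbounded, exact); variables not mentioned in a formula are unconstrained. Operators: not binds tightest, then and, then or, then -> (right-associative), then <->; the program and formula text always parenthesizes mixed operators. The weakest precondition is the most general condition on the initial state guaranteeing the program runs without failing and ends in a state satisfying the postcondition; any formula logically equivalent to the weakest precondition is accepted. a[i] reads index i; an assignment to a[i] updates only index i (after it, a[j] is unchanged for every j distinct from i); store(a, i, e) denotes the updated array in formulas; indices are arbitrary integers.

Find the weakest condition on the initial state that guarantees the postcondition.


Working backward. After the program, the postcondition not ((n != -3 and t + 2 != 3) and (not (2*j + j - 4 = 2))) must hold; in canonical form it is not (n != -3 and t != 1 and (not (3*j = 6))).
Before skip: not (n != -3 and t != 1 and (not (3*j = 6)))
Before n := 2*j - 1: not (2*j != -2 and t != 1 and (not (3*j = 6)))
Before mem[4] := j + j + 6: not (2*j != -2 and t != 1 and (not (3*j = 6)))
Answer: WP = not (2*j != -2 and t != 1 and (not (3*j = 6)))


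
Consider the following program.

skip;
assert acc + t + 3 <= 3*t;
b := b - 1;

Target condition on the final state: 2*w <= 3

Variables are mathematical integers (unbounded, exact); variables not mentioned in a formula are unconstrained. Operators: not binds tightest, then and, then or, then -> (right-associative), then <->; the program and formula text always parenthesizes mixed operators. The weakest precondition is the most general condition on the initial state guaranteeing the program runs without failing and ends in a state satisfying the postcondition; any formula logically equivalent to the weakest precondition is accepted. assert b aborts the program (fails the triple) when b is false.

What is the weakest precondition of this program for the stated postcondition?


Working backward. After the program, 2*w <= 3 must hold.
Before b := b - 1: 2*w <= 3
Before assert acc + t + 3 <= 3*t: acc <= 2*t - 3 and 2*w <= 3
Before skip: acc <= 2*t - 3 and 2*w <= 3
Answer: WP = acc <= 2*t - 3 and 2*w <= 3


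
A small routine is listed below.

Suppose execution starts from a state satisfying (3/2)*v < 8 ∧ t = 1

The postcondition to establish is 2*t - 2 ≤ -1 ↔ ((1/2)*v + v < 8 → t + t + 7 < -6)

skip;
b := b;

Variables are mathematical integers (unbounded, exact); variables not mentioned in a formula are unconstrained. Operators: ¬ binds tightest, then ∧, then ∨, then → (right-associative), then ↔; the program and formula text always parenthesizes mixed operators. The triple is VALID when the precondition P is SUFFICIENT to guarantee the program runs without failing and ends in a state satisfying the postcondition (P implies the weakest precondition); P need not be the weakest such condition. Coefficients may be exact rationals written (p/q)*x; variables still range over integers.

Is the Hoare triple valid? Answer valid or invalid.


Working backward. After the program, the postcondition 2*t - 2 ≤ -1 ↔ ((1/2)*v + v < 8 → t + t + 7 < -6) must hold; in canonical form it is 2*t ≤ 1 ↔ ((3/2)*v < 8 → 2*t < -13).
Before b := b: 2*t ≤ 1 ↔ ((3/2)*v < 8 → 2*t < -13)
Before skip: 2*t ≤ 1 ↔ ((3/2)*v < 8 → 2*t < -13)
The weakest precondition is 2*t ≤ 1 ↔ ((3/2)*v < 8 → 2*t < -13).
Check whether (3/2)*v < 8 ∧ t = 1 implies it.
Every state satisfying the precondition satisfies the weakest precondition: the implication holds.
Answer: valid


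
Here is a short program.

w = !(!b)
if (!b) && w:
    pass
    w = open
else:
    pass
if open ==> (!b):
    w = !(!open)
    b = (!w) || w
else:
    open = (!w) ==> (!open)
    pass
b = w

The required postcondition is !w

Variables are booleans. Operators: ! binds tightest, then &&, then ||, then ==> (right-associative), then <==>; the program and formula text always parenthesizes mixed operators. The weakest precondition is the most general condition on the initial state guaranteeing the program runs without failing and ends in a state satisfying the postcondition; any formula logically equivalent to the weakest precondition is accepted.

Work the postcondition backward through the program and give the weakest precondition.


Working backward. After the program, !w must hold.
Before b := w: !w
Then branch requires !open; else branch requires !w.
Before the if: ((open ==> (!b)) ==> (!open)) && ((!(open ==> (!b))) ==> (!w))
Then branch requires ((open ==> (!b)) ==> (!open)) && ((!(open ==> (!b))) ==> (!open)); else branch requires ((open ==> (!b)) ==> (!open)) && ((!(open ==> (!b))) ==> (!w)).
Before the if: (((!b) && w) ==> (((open ==> (!b)) ==> (!open)) && ((!(open ==> (!b))) ==> (!open)))) && ((!((!b) && w)) ==> (((open ==> (!b)) ==> (!open)) && ((!(open ==> (!b))) ==> (!w))))
Before w := !(!b): ((open ==> (!b)) ==> (!open)) && ((!(open ==> (!b))) ==> (!b))
Answer: WP = ((open ==> (!b)) ==> (!open)) && ((!(open ==> (!b))) ==> (!b))


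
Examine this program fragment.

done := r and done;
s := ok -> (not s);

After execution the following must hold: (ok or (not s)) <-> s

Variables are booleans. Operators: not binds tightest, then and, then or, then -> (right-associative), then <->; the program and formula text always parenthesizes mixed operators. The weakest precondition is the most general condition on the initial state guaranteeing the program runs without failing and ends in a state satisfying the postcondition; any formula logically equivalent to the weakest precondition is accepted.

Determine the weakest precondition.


Working backward. After the program, (ok or (not s)) <-> s must hold.
Before s := ok -> (not s): (ok or (not (ok -> (not s)))) <-> (ok -> (not s))
Before done := r and done: (ok or (not (ok -> (not s)))) <-> (ok -> (not s))
Answer: WP = (ok or (not (ok -> (not s)))) <-> (ok -> (not s))


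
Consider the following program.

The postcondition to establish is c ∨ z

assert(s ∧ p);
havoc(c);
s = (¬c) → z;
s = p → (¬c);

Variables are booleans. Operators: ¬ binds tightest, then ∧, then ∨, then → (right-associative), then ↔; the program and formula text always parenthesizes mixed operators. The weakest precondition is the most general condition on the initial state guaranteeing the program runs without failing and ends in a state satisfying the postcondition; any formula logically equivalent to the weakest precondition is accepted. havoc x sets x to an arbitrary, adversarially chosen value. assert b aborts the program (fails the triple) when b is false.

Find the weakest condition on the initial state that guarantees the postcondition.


Working backward. After the program, c ∨ z must hold.
Before s := p → (¬c): c ∨ z
Before s := (¬c) → z: c ∨ z
Before havoc c: z
Before assert s ∧ p: s ∧ p ∧ z
Answer: WP = s ∧ p ∧ z


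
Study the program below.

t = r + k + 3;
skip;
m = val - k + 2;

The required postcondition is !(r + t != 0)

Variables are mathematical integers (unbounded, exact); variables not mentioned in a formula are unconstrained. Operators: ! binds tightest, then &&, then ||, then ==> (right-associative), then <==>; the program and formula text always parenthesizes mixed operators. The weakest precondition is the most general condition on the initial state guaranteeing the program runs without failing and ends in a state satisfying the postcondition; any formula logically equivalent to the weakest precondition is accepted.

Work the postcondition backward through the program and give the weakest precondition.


Working backward. After the program, !(r + t != 0) must hold.
Before m := val - k + 2: !(r + t != 0)
Before skip: !(r + t != 0)
Before t := r + k + 3: !(k + 2*r != -3)
Answer: WP = !(k + 2*r != -3)


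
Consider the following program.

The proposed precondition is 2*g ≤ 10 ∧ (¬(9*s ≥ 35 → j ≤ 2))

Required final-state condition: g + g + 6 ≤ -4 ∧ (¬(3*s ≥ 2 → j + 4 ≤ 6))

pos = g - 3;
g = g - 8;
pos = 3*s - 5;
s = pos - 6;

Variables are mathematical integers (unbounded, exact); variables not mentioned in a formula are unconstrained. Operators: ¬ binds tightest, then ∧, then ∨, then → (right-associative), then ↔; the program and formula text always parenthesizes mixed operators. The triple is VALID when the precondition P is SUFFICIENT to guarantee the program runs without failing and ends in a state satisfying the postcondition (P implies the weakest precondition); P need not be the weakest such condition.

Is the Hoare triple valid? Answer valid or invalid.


Working backward. After the program, the postcondition g + g + 6 ≤ -4 ∧ (¬(3*s ≥ 2 → j + 4 ≤ 6)) must hold; in canonical form it is 2*g ≤ -10 ∧ (¬(3*s ≥ 2 → j ≤ 2)).
Before s := pos - 6: 2*g ≤ -10 ∧ (¬(3*pos ≥ 20 → j ≤ 2))
Before pos := 3*s - 5: 2*g ≤ -10 ∧ (¬(9*s ≥ 35 → j ≤ 2))
Before g := g - 8: 2*g ≤ 6 ∧ (¬(9*s ≥ 35 → j ≤ 2))
Before pos := g - 3: 2*g ≤ 6 ∧ (¬(9*s ≥ 35 → j ≤ 2))
The weakest precondition is 2*g ≤ 6 ∧ (¬(9*s ≥ 35 → j ≤ 2)).
Check whether 2*g ≤ 10 ∧ (¬(9*s ≥ 35 → j ≤ 2)) implies it.
Countermodel: at the initial state g = 4, j = 3, s = 4, the precondition holds but the weakest precondition fails.
Answer: invalid
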